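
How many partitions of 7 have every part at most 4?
Let r_j(i) = number of partitions of i into parts ≤ j, for i = 0..7. r_1(i) = 1 for all i; r_j(i) = r_{j-1}(i) + r_j(i-j). Rows j = 2..4: ≤2: 1 1 2 2 3 3 4 4; ≤3: 1 1 2 3 4 5 7 8; ≤4: 1 1 2 3 5 6 9 11. r_4(7) = 11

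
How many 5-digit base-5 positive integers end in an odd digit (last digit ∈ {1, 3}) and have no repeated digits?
Last∈{1,3}. Last=0: 0. Last nonzero: 2×3×P(3,3) = 36. Total = 36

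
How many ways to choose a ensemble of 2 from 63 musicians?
C(63,2) = 63!/(2!×61!) = 1953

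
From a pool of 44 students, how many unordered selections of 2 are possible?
C(44,2) = 44!/(2!×42!) = 946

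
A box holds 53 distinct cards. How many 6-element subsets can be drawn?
C(53,6) = 53!/(6!×47!) = 22957480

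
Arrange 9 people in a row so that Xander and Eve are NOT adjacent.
Total - adjacent = 9! - (9-1)!×2 = 362880 - 80640 = 282240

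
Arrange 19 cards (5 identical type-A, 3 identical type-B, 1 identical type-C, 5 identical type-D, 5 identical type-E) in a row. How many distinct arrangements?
19! / (5! × 3! × 1! × 5! × 5!) = 11732745024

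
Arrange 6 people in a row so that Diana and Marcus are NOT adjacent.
Total - adjacent = 6! - (6-1)!×2 = 720 - 240 = 480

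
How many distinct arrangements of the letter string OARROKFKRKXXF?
13! / (2! × 2! × 3! × 2! × 1! × 3!) = 21621600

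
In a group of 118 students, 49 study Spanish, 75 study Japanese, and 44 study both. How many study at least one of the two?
|A∪B| = |A| + |B| - |A∩B| = 49 + 75 - 44 = 80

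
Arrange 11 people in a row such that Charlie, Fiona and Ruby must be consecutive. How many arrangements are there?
Treat the 3 as one block: (11-3+1)! × 3! = 362880 × 6 = 2177280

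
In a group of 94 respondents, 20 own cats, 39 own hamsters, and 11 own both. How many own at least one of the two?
|A∪B| = |A| + |B| - |A∩B| = 20 + 39 - 11 = 48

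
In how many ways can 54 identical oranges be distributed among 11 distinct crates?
C(54+11-1, 11-1) = C(64, 10) = 151473214816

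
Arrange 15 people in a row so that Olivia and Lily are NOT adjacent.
Total - adjacent = 15! - (15-1)!×2 = 1307674368000 - 174356582400 = 1133317785600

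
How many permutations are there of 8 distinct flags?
8! = 40320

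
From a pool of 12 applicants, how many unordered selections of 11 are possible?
C(12,11) = 12!/(11!×1!) = 12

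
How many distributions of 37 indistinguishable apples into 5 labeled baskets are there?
C(37+5-1, 5-1) = C(41, 4) = 101270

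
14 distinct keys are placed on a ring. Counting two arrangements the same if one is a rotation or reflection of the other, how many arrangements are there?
(14-1)!/2 = 6227020800/2 = 3113510400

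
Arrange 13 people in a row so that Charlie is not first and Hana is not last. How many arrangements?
By inclusion-exclusion: 13! - 2×(13-1)! + (13-2)! = 6227020800 - 958003200 + 39916800 = 5308934400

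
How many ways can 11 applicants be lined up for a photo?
11! = 39916800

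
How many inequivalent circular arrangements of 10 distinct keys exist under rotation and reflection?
(10-1)!/2 = 362880/2 = 181440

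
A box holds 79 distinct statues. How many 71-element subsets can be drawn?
C(79,71) = 79!/(71!×8!) = 26088783435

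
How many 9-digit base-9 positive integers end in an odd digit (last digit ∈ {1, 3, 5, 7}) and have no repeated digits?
Last∈{1,3,5,7}. Last=0: 0. Last nonzero: 4×7×P(7,7) = 141120. Total = 141120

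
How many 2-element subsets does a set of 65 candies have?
C(65,2) = 65!/(2!×63!) = 2080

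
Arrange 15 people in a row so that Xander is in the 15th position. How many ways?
Fix one position: (15-1)! = 87178291200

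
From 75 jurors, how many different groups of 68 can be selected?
C(75,68) = 75!/(68!×7!) = 1984829850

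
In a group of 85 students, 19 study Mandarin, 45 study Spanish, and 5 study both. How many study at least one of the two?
|A∪B| = |A| + |B| - |A∩B| = 19 + 45 - 5 = 59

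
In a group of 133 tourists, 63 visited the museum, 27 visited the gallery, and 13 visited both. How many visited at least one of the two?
|A∪B| = |A| + |B| - |A∩B| = 63 + 27 - 13 = 77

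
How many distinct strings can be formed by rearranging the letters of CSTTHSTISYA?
11! / (1! × 3! × 1! × 3! × 1! × 1! × 1!) = 1108800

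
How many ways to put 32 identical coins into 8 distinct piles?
C(32+8-1, 8-1) = C(39, 7) = 15380937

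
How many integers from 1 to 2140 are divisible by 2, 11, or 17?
⌊2140/2⌋+⌊2140/11⌋+⌊2140/17⌋ - ⌊2140/22⌋-⌊2140/34⌋-⌊2140/187⌋ + ⌊2140/374⌋ = 1070+194+125 - 97-62-11 + 5 = 1224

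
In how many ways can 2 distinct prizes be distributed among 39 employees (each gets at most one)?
P(39,2) = 39!/(39-2)! = 1482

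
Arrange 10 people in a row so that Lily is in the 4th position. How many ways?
Fix one position: (10-1)! = 362880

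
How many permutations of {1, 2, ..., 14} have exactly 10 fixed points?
Choose the 10 fixed points C(14,10) = 1001, derange the rest: !4 = Σ_{j=0}^{4} (-1)^j·4!/j! = 24 - 24 + 12 - 4 + 1 = 9. Product = 1001 × 9 = 9009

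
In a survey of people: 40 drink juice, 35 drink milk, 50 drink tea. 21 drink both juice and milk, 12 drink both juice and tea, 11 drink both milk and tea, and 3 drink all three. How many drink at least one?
|A∪B∪C| = 40+35+50-21-12-11+3 = 84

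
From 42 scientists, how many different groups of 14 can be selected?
C(42,14) = 42!/(14!×28!) = 52860229080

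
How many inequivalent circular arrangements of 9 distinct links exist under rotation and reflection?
(9-1)!/2 = 40320/2 = 20160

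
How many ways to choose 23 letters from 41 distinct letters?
C(41,23) = 41!/(23!×18!) = 202112640600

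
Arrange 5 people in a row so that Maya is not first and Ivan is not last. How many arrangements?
By inclusion-exclusion: 5! - 2×(5-1)! + (5-2)! = 120 - 48 + 6 = 78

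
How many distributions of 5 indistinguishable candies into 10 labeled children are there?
C(5+10-1, 10-1) = C(14, 9) = 2002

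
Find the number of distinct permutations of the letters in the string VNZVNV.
6! / (3! × 2! × 1!) = 60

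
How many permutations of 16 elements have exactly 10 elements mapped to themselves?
Choose the 10 fixed points C(16,10) = 8008, derange the rest: !6 = Σ_{j=0}^{6} (-1)^j·6!/j! = 720 - 720 + 360 - 120 + 30 - 6 + 1 = 265. Product = 8008 × 265 = 2122120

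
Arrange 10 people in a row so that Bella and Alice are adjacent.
Treat as block: (10-1)! × 2! = 362880 × 2 = 725760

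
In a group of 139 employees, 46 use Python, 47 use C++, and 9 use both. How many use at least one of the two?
|A∪B| = |A| + |B| - |A∩B| = 46 + 47 - 9 = 84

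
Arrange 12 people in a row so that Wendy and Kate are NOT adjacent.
Total - adjacent = 12! - (12-1)!×2 = 479001600 - 79833600 = 399168000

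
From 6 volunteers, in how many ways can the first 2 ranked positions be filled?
P(6,2) = 6!/(6-2)! = 30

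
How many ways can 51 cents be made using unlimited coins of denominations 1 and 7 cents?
Coefficient of x^51 in 1/(1-x^1) · 1/(1-x^7). Use j coins of 7 for j = 0..⌊51/7⌋ = 7, the rest in 1s: 7 + 1 = 8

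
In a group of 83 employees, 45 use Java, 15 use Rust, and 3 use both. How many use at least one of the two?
|A∪B| = |A| + |B| - |A∩B| = 45 + 15 - 3 = 57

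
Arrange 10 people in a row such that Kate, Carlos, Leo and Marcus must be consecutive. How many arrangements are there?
Treat the 4 as one block: (10-4+1)! × 4! = 5040 × 24 = 120960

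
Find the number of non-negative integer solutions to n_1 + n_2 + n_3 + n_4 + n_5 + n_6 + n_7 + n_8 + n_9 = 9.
C(9+9-1, 9-1) = C(17, 8) = 24310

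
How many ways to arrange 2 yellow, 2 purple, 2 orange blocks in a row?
6! / (2! × 2! × 2!) = 90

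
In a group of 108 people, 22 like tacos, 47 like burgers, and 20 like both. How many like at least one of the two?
|A∪B| = |A| + |B| - |A∩B| = 22 + 47 - 20 = 49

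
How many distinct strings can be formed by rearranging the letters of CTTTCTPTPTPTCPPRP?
17! / (7! × 6! × 3! × 1!) = 16336320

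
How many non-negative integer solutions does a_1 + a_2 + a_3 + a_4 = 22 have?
C(22+4-1, 4-1) = C(25, 3) = 2300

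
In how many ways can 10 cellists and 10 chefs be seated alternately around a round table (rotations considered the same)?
Fix one of the cellists: (10-1)! ways for the remaining cellists, × 10! ways for the chefs = 362880 × 3628800 = 1316818944000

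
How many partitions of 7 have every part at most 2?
Let r_j(i) = number of partitions of i into parts ≤ j, for i = 0..7. r_1(i) = 1 for all i; r_j(i) = r_{j-1}(i) + r_j(i-j). Rows j = 2..2: ≤2: 1 1 2 2 3 3 4 4. r_2(7) = 4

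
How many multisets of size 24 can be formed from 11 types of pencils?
C(24+11-1, 11-1) = C(34, 10) = 131128140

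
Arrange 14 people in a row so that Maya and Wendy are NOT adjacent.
Total - adjacent = 14! - (14-1)!×2 = 87178291200 - 12454041600 = 74724249600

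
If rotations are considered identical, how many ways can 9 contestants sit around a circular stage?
Circular: fix one position, arrange the rest. (9-1)! = 40320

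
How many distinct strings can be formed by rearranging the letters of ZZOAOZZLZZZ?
11! / (1! × 7! × 1! × 2!) = 3960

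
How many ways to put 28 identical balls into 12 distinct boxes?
C(28+12-1, 12-1) = C(39, 11) = 1676056044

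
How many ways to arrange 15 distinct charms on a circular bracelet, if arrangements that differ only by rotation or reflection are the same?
(15-1)!/2 = 87178291200/2 = 43589145600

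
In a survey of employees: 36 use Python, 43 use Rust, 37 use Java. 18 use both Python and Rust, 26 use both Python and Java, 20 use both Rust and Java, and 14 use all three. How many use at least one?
|A∪B∪C| = 36+43+37-18-26-20+14 = 66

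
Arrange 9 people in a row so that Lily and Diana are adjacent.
Treat as block: (9-1)! × 2! = 40320 × 2 = 80640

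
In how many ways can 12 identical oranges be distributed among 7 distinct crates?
C(12+7-1, 7-1) = C(18, 6) = 18564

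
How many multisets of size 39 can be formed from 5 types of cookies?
C(39+5-1, 5-1) = C(43, 4) = 123410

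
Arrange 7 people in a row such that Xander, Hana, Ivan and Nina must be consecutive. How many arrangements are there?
Treat the 4 as one block: (7-4+1)! × 4! = 24 × 24 = 576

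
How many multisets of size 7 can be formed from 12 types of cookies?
C(7+12-1, 12-1) = C(18, 11) = 31824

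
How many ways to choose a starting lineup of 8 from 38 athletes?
C(38,8) = 38!/(8!×30!) = 48903492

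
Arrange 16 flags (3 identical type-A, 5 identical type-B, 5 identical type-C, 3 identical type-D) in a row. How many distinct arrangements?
16! / (3! × 5! × 5! × 3!) = 40360320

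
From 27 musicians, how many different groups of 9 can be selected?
C(27,9) = 27!/(9!×18!) = 4686825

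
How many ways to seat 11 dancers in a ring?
Circular: fix one position, arrange the rest. (11-1)! = 3628800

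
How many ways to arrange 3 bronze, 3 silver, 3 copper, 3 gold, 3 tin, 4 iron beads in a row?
19! / (3! × 3! × 3! × 3! × 3! × 4!) = 651819168000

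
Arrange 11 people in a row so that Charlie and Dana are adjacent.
Treat as block: (11-1)! × 2! = 3628800 × 2 = 7257600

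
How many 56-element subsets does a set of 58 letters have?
C(58,56) = 58!/(56!×2!) = 1653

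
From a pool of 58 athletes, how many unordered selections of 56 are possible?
C(58,56) = 58!/(56!×2!) = 1653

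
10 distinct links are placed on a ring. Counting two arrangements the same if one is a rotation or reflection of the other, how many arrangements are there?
(10-1)!/2 = 362880/2 = 181440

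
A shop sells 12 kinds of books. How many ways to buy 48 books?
C(48+12-1, 12-1) = C(59, 11) = 279871768995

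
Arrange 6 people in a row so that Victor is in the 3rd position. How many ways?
Fix one position: (6-1)! = 120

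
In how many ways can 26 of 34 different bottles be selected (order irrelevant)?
C(34,26) = 34!/(26!×8!) = 18156204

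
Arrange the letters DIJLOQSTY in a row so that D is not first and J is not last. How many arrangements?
By inclusion-exclusion: 9! - 2×(9-1)! + (9-2)! = 362880 - 80640 + 5040 = 287280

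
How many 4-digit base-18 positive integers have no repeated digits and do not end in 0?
Last digit: 17 nonzero choices. First digit: 16 (nonzero, ≠last). Middle 2: P(16,2) = 240. Total = 65280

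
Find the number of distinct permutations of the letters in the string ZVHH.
4! / (1! × 2! × 1!) = 12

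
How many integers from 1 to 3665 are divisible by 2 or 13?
⌊3665/2⌋ + ⌊3665/13⌋ - ⌊3665/26⌋ = 1832 + 281 - 140 = 1973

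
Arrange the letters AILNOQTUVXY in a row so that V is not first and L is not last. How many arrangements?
By inclusion-exclusion: 11! - 2×(11-1)! + (11-2)! = 39916800 - 7257600 + 362880 = 33022080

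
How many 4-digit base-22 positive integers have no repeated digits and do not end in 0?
Last digit: 21 nonzero choices. First digit: 20 (nonzero, ≠last). Middle 2: P(20,2) = 380. Total = 159600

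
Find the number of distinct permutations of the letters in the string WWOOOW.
6! / (3! × 3!) = 20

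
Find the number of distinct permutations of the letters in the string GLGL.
4! / (2! × 2!) = 6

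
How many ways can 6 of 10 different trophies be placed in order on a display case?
P(10,6) = 10!/(10-6)! = 151200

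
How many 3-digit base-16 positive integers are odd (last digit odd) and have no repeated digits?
Last∈{1,3,5,7,9,11,13,15}. Last=0: 0. Last nonzero: 8×14×P(14,1) = 1568. Total = 1568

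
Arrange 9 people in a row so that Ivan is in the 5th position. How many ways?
Fix one position: (9-1)! = 40320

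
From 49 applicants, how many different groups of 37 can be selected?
C(49,37) = 49!/(37!×12!) = 92263734836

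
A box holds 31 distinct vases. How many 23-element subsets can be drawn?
C(31,23) = 31!/(23!×8!) = 7888725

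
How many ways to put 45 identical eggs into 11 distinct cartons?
C(45+11-1, 11-1) = C(55, 10) = 29248649430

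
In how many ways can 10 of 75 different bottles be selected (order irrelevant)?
C(75,10) = 75!/(10!×65!) = 828931106355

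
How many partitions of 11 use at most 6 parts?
By conjugation, equals partitions of 11 into parts ≤ 6. Let r_j(i) = number of partitions of i into parts ≤ j, for i = 0..11. r_1(i) = 1 for all i; r_j(i) = r_{j-1}(i) + r_j(i-j). Rows j = 2..6: ≤2: 1 1 2 2 3 3 4 4 5 5 6 6; ≤3: 1 1 2 3 4 5 7 8 10 12 14 16; ≤4: 1 1 2 3 5 6 9 11 15 18 23 27; ≤5: 1 1 2 3 5 7 10 13 18 23 30 37; ≤6: 1 1 2 3 5 7 11 14 20 26 35 44. r_6(11) = 44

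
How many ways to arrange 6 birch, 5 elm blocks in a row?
11! / (6! × 5!) = 462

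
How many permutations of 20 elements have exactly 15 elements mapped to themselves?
Choose the 15 fixed points C(20,15) = 15504, derange the rest: !5 = Σ_{j=0}^{5} (-1)^j·5!/j! = 120 - 120 + 60 - 20 + 5 - 1 = 44. Product = 15504 × 44 = 682176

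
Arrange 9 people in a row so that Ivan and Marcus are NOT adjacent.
Total - adjacent = 9! - (9-1)!×2 = 362880 - 80640 = 282240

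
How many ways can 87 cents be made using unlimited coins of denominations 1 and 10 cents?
Coefficient of x^87 in 1/(1-x^1) · 1/(1-x^10). Use j coins of 10 for j = 0..⌊87/10⌋ = 8, the rest in 1s: 8 + 1 = 9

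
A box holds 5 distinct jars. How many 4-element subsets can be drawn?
C(5,4) = 5!/(4!×1!) = 5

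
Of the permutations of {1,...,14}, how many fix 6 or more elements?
Exactly j fixed points: C(14,j)·!(14-j); sum over j ≥ 6 (derangement numbers via !m = (m-1)·(!(m-1) + !(m-2)): !0..!8 = 1, 0, 1, 2, 9, 44, 265, 1854, 14833). Σ_{j=6}^{14} C(14,j)·!(14-j) = C(14,6)·!8 + C(14,7)·!7 + C(14,8)·!6 + C(14,9)·!5 + C(14,10)·!4 + C(14,11)·!3 + C(14,12)·!2 + C(14,13)·!1 + C(14,14)·!0 = 3003·14833 + 3432·1854 + 3003·265 + 2002·44 + 1001·9 + 364·2 + 91·1 + 14·0 + 1·1 = 51800139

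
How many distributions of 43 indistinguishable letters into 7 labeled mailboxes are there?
C(43+7-1, 7-1) = C(49, 6) = 13983816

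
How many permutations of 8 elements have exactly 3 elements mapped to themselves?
Choose the 3 fixed points C(8,3) = 56, derange the rest: !5 = Σ_{j=0}^{5} (-1)^j·5!/j! = 120 - 120 + 60 - 20 + 5 - 1 = 44. Product = 56 × 44 = 2464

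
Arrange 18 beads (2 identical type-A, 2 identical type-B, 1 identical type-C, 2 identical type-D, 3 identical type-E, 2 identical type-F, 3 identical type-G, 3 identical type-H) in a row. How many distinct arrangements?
18! / (2! × 2! × 1! × 2! × 3! × 2! × 3! × 3!) = 1852538688000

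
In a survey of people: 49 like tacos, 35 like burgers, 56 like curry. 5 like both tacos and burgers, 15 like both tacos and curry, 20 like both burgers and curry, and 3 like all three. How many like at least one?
|A∪B∪C| = 49+35+56-5-15-20+3 = 103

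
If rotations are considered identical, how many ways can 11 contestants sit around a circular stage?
Circular: fix one position, arrange the rest. (11-1)! = 3628800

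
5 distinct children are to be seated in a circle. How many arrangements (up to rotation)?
Circular: fix one position, arrange the rest. (5-1)! = 24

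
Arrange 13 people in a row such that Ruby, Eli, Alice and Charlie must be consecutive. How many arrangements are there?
Treat the 4 as one block: (13-4+1)! × 4! = 3628800 × 24 = 87091200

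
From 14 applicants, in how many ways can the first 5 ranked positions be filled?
P(14,5) = 14!/(14-5)! = 240240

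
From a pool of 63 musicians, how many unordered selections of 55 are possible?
C(63,55) = 63!/(55!×8!) = 3872894697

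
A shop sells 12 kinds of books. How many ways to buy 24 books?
C(24+12-1, 12-1) = C(35, 11) = 417225900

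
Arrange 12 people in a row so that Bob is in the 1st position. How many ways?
Fix one position: (12-1)! = 39916800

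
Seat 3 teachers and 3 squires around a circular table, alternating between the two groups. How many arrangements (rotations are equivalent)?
Fix one of the teachers: (3-1)! ways for the remaining teachers, × 3! ways for the squires = 2 × 6 = 12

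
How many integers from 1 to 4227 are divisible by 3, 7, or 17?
⌊4227/3⌋+⌊4227/7⌋+⌊4227/17⌋ - ⌊4227/21⌋-⌊4227/51⌋-⌊4227/119⌋ + ⌊4227/357⌋ = 1409+603+248 - 201-82-35 + 11 = 1953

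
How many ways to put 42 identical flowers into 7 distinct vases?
C(42+7-1, 7-1) = C(48, 6) = 12271512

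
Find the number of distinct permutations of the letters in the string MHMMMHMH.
8! / (3! × 5!) = 56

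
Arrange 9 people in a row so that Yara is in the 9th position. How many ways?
Fix one position: (9-1)! = 40320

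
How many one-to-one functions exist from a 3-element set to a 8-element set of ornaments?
P(8,3) = 8!/(8-3)! = 336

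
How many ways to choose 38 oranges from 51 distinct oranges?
C(51,38) = 51!/(38!×13!) = 476260169700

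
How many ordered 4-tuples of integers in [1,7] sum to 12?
Coefficient of x^12 in (x + x² + ... + x^7)^4. By inclusion-exclusion on dice exceeding 7: Σ_j (-1)^j C(4,j)·C(12-1-7j, 3) = C(4,0)·C(11,3) - C(4,1)·C(4,3) = 1·165 - 4·4 = 149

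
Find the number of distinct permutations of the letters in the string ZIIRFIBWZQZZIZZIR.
17! / (6! × 1! × 1! × 1! × 2! × 1! × 5!) = 2058376320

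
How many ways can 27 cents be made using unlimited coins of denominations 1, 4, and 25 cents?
Coefficient of x^27 in 1/(1-x^1) · 1/(1-x^4) · 1/(1-x^25). Case on j = number of 25-cent coins (j = 0..1); remainder r = 27 - 25j is made from {1,4} in ⌊r/4⌋+1 ways. r = 27, 2 → 7 + 1 = 8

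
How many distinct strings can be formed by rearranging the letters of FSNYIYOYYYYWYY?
14! / (1! × 1! × 1! × 1! × 8! × 1! × 1!) = 2162160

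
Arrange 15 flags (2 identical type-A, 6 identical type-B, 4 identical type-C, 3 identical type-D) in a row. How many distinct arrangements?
15! / (2! × 6! × 4! × 3!) = 6306300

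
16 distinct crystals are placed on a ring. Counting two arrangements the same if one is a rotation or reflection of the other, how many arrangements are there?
(16-1)!/2 = 1307674368000/2 = 653837184000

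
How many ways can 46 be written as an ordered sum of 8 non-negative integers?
C(46+8-1, 8-1) = C(53, 7) = 154143080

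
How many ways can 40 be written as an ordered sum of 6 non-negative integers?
C(40+6-1, 6-1) = C(45, 5) = 1221759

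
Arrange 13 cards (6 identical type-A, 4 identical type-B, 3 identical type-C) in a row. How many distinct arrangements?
13! / (6! × 4! × 3!) = 60060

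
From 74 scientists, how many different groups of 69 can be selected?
C(74,69) = 74!/(69!×5!) = 16108764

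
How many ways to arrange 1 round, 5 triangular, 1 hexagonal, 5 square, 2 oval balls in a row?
14! / (1! × 5! × 1! × 5! × 2!) = 3027024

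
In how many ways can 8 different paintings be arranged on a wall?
8! = 40320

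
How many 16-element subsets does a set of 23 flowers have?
C(23,16) = 23!/(16!×7!) = 245157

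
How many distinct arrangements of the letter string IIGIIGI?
7! / (2! × 5!) = 21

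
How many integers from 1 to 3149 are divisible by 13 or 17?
⌊3149/13⌋ + ⌊3149/17⌋ - ⌊3149/221⌋ = 242 + 185 - 14 = 413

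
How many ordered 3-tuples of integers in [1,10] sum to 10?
Coefficient of x^10 in (x + x² + ... + x^10)^3. By inclusion-exclusion on dice exceeding 10: Σ_j (-1)^j C(3,j)·C(10-1-10j, 2) = C(3,0)·C(9,2) = 1·36 = 36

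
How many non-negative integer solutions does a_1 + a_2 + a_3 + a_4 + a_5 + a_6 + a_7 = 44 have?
C(44+7-1, 7-1) = C(50, 6) = 15890700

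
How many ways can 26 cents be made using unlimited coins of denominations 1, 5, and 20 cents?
Coefficient of x^26 in 1/(1-x^1) · 1/(1-x^5) · 1/(1-x^20). Case on j = number of 20-cent coins (j = 0..1); remainder r = 26 - 20j is made from {1,5} in ⌊r/5⌋+1 ways. r = 26, 6 → 6 + 2 = 8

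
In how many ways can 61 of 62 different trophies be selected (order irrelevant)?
C(62,61) = 62!/(61!×1!) = 62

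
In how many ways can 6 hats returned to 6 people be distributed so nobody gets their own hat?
!6 = Σ_{j=0}^{6} (-1)^j·6!/j! = 720 - 720 + 360 - 120 + 30 - 6 + 1 = 265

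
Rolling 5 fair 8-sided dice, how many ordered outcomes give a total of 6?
Coefficient of x^6 in (x + x² + ... + x^8)^5. By inclusion-exclusion on dice exceeding 8: Σ_j (-1)^j C(5,j)·C(6-1-8j, 4) = C(5,0)·C(5,4) = 1·5 = 5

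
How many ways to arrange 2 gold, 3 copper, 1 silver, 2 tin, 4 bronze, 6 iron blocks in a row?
18! / (2! × 3! × 1! × 2! × 4! × 6!) = 15437822400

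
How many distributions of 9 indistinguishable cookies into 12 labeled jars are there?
C(9+12-1, 12-1) = C(20, 11) = 167960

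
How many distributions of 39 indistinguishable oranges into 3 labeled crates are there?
C(39+3-1, 3-1) = C(41, 2) = 820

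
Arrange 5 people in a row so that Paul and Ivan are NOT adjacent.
Total - adjacent = 5! - (5-1)!×2 = 120 - 48 = 72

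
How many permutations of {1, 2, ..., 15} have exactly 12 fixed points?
Choose the 12 fixed points C(15,12) = 455, derange the rest: !3 = Σ_{j=0}^{3} (-1)^j·3!/j! = 6 - 6 + 3 - 1 = 2. Product = 455 × 2 = 910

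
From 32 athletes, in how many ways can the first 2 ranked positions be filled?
P(32,2) = 32!/(32-2)! = 992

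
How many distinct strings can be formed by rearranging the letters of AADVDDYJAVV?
11! / (1! × 3! × 3! × 1! × 3!) = 184800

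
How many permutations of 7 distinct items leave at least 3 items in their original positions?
Exactly j fixed points: C(7,j)·!(7-j); sum over j ≥ 3 (derangement numbers via !m = (m-1)·(!(m-1) + !(m-2)): !0..!4 = 1, 0, 1, 2, 9). Σ_{j=3}^{7} C(7,j)·!(7-j) = C(7,3)·!4 + C(7,4)·!3 + C(7,5)·!2 + C(7,6)·!1 + C(7,7)·!0 = 35·9 + 35·2 + 21·1 + 7·0 + 1·1 = 407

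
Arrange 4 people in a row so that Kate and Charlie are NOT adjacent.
Total - adjacent = 4! - (4-1)!×2 = 24 - 12 = 12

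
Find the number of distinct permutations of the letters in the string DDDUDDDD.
8! / (7! × 1!) = 8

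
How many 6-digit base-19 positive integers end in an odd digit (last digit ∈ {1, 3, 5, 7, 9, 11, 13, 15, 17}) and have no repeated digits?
Last∈{1,3,5,7,9,11,13,15,17}. Last=0: 0. Last nonzero: 9×17×P(17,4) = 8739360. Total = 8739360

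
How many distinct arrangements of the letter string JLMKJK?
6! / (2! × 2! × 1! × 1!) = 180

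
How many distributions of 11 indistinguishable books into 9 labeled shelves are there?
C(11+9-1, 9-1) = C(19, 8) = 75582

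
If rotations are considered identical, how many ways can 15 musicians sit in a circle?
Circular: fix one position, arrange the rest. (15-1)! = 87178291200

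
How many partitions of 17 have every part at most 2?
Let r_j(i) = number of partitions of i into parts ≤ j, for i = 0..17. r_1(i) = 1 for all i; r_j(i) = r_{j-1}(i) + r_j(i-j). Rows j = 2..2: ≤2: 1 1 2 2 3 3 4 4 5 5 6 6 7 7 8 8 9 9. r_2(17) = 9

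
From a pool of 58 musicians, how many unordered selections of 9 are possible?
C(58,9) = 58!/(9!×49!) = 10648873950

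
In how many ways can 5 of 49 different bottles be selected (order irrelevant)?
C(49,5) = 49!/(5!×44!) = 1906884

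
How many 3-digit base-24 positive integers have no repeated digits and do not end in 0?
Last digit: 23 nonzero choices. First digit: 22 (nonzero, ≠last). Middle 1: P(22,1) = 22. Total = 11132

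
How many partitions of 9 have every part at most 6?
Let r_j(i) = number of partitions of i into parts ≤ j, for i = 0..9. r_1(i) = 1 for all i; r_j(i) = r_{j-1}(i) + r_j(i-j). Rows j = 2..6: ≤2: 1 1 2 2 3 3 4 4 5 5; ≤3: 1 1 2 3 4 5 7 8 10 12; ≤4: 1 1 2 3 5 6 9 11 15 18; ≤5: 1 1 2 3 5 7 10 13 18 23; ≤6: 1 1 2 3 5 7 11 14 20 26. r_6(9) = 26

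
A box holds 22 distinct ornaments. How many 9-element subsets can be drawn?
C(22,9) = 22!/(9!×13!) = 497420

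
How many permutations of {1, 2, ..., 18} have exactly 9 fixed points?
Choose the 9 fixed points C(18,9) = 48620, derange the rest: !9 = Σ_{j=0}^{9} (-1)^j·9!/j! = 362880 - 362880 + 181440 - 60480 + 15120 - 3024 + 504 - 72 + 9 - 1 = 133496. Product = 48620 × 133496 = 6490575520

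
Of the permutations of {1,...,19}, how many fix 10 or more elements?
Exactly j fixed points: C(19,j)·!(19-j); sum over j ≥ 10 (derangement numbers via !m = (m-1)·(!(m-1) + !(m-2)): !0..!9 = 1, 0, 1, 2, 9, 44, 265, 1854, 14833, 133496). Σ_{j=10}^{19} C(19,j)·!(19-j) = C(19,10)·!9 + C(19,11)·!8 + C(19,12)·!7 + C(19,13)·!6 + C(19,14)·!5 + C(19,15)·!4 + C(19,16)·!3 + C(19,17)·!2 + C(19,18)·!1 + C(19,19)·!0 = 92378·133496 + 75582·14833 + 50388·1854 + 27132·265 + 11628·44 + 3876·9 + 969·2 + 171·1 + 19·0 + 1·1 = 13554359252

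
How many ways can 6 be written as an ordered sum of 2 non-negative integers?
C(6+2-1, 2-1) = C(7, 1) = 7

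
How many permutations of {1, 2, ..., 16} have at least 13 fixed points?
Exactly j fixed points: C(16,j)·!(16-j); sum over j ≥ 13 (derangement numbers via !m = (m-1)·(!(m-1) + !(m-2)): !0..!3 = 1, 0, 1, 2). Σ_{j=13}^{16} C(16,j)·!(16-j) = C(16,13)·!3 + C(16,14)·!2 + C(16,15)·!1 + C(16,16)·!0 = 560·2 + 120·1 + 16·0 + 1·1 = 1241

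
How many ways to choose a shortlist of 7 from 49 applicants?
C(49,7) = 49!/(7!×42!) = 85900584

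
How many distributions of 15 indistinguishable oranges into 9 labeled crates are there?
C(15+9-1, 9-1) = C(23, 8) = 490314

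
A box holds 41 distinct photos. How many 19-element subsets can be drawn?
C(41,19) = 41!/(19!×22!) = 244662670200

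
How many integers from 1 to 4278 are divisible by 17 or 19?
⌊4278/17⌋ + ⌊4278/19⌋ - ⌊4278/323⌋ = 251 + 225 - 13 = 463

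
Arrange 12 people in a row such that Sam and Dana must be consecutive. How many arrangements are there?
Treat the 2 as one block: (12-2+1)! × 2! = 39916800 × 2 = 79833600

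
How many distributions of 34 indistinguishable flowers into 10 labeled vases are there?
C(34+10-1, 10-1) = C(43, 9) = 563921995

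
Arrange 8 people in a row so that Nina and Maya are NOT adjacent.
Total - adjacent = 8! - (8-1)!×2 = 40320 - 10080 = 30240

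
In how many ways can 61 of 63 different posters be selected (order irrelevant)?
C(63,61) = 63!/(61!×2!) = 1953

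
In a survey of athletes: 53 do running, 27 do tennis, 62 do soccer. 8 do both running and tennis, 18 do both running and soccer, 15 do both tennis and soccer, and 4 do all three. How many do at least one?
|A∪B∪C| = 53+27+62-8-18-15+4 = 105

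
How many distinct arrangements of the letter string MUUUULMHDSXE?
12! / (1! × 1! × 1! × 1! × 1! × 1! × 2! × 4!) = 9979200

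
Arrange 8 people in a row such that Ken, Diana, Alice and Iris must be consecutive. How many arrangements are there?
Treat the 4 as one block: (8-4+1)! × 4! = 120 × 24 = 2880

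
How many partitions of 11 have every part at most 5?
Let r_j(i) = number of partitions of i into parts ≤ j, for i = 0..11. r_1(i) = 1 for all i; r_j(i) = r_{j-1}(i) + r_j(i-j). Rows j = 2..5: ≤2: 1 1 2 2 3 3 4 4 5 5 6 6; ≤3: 1 1 2 3 4 5 7 8 10 12 14 16; ≤4: 1 1 2 3 5 6 9 11 15 18 23 27; ≤5: 1 1 2 3 5 7 10 13 18 23 30 37. r_5(11) = 37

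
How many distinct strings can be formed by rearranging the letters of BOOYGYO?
7! / (3! × 1! × 2! × 1!) = 420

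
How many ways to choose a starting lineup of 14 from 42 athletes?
C(42,14) = 42!/(14!×28!) = 52860229080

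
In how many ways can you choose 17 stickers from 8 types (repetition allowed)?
C(17+8-1, 8-1) = C(24, 7) = 346104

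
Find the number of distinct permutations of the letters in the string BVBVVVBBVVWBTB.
14! / (6! × 1! × 1! × 6!) = 168168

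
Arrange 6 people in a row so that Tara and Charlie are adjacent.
Treat as block: (6-1)! × 2! = 120 × 2 = 240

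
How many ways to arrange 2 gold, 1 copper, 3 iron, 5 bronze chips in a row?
11! / (2! × 1! × 3! × 5!) = 27720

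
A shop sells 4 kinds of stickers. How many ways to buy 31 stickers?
C(31+4-1, 4-1) = C(34, 3) = 5984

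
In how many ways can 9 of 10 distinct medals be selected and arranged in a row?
P(10,9) = 10!/(10-9)! = 3628800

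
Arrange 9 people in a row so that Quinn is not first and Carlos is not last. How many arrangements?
By inclusion-exclusion: 9! - 2×(9-1)! + (9-2)! = 362880 - 80640 + 5040 = 287280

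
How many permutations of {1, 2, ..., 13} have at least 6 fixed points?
Exactly j fixed points: C(13,j)·!(13-j); sum over j ≥ 6 (derangement numbers via !m = (m-1)·(!(m-1) + !(m-2)): !0..!7 = 1, 0, 1, 2, 9, 44, 265, 1854). Σ_{j=6}^{13} C(13,j)·!(13-j) = C(13,6)·!7 + C(13,7)·!6 + C(13,8)·!5 + C(13,9)·!4 + C(13,10)·!3 + C(13,11)·!2 + C(13,12)·!1 + C(13,13)·!0 = 1716·1854 + 1716·265 + 1287·44 + 715·9 + 286·2 + 78·1 + 13·0 + 1·1 = 3699918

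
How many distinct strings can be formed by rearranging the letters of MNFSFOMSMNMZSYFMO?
17! / (1! × 2! × 5! × 3! × 1! × 2! × 3!) = 20583763200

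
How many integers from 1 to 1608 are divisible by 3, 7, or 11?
⌊1608/3⌋+⌊1608/7⌋+⌊1608/11⌋ - ⌊1608/21⌋-⌊1608/33⌋-⌊1608/77⌋ + ⌊1608/231⌋ = 536+229+146 - 76-48-20 + 6 = 773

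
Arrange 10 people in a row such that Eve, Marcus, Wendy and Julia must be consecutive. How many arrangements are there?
Treat the 4 as one block: (10-4+1)! × 4! = 5040 × 24 = 120960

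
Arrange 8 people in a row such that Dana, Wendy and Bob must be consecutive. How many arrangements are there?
Treat the 3 as one block: (8-3+1)! × 3! = 720 × 6 = 4320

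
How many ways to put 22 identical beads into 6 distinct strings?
C(22+6-1, 6-1) = C(27, 5) = 80730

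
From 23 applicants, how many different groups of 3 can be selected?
C(23,3) = 23!/(3!×20!) = 1771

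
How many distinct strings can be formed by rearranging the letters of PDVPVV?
6! / (3! × 1! × 2!) = 60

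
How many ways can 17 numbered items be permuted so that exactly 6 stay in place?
Choose the 6 fixed points C(17,6) = 12376, derange the rest: !11 = Σ_{j=0}^{11} (-1)^j·11!/j! = 39916800 - 39916800 + 19958400 - 6652800 + 1663200 - 332640 + 55440 - 7920 + 990 - 110 + 11 - 1 = 14684570. Product = 12376 × 14684570 = 181736238320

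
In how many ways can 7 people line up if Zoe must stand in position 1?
Fix one position: (7-1)! = 720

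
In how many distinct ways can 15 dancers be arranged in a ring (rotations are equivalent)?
Circular: fix one position, arrange the rest. (15-1)! = 87178291200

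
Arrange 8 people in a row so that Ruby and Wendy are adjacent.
Treat as block: (8-1)! × 2! = 5040 × 2 = 10080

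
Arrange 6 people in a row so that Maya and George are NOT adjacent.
Total - adjacent = 6! - (6-1)!×2 = 720 - 240 = 480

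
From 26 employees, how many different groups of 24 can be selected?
C(26,24) = 26!/(24!×2!) = 325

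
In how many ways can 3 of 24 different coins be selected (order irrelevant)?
C(24,3) = 24!/(3!×21!) = 2024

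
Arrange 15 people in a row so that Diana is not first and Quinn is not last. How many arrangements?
By inclusion-exclusion: 15! - 2×(15-1)! + (15-2)! = 1307674368000 - 174356582400 + 6227020800 = 1139544806400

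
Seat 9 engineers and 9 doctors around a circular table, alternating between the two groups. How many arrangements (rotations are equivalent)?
Fix one of the engineers: (9-1)! ways for the remaining engineers, × 9! ways for the doctors = 40320 × 362880 = 14631321600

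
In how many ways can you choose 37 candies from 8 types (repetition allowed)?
C(37+8-1, 8-1) = C(44, 7) = 38320568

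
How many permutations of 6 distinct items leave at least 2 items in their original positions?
Exactly j fixed points: C(6,j)·!(6-j); sum over j ≥ 2 (derangement numbers via !m = (m-1)·(!(m-1) + !(m-2)): !0..!4 = 1, 0, 1, 2, 9). Σ_{j=2}^{6} C(6,j)·!(6-j) = C(6,2)·!4 + C(6,3)·!3 + C(6,4)·!2 + C(6,5)·!1 + C(6,6)·!0 = 15·9 + 20·2 + 15·1 + 6·0 + 1·1 = 191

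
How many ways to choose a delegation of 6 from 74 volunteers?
C(74,6) = 74!/(6!×68!) = 185250786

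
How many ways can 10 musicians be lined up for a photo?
10! = 3628800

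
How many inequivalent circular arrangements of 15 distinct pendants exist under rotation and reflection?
(15-1)!/2 = 87178291200/2 = 43589145600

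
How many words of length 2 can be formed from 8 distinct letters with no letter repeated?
P(8,2) = 8!/(8-2)! = 56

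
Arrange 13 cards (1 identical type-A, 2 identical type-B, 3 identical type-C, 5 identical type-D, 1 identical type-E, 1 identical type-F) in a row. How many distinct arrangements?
13! / (1! × 2! × 3! × 5! × 1! × 1!) = 4324320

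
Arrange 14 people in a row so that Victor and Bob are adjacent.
Treat as block: (14-1)! × 2! = 6227020800 × 2 = 12454041600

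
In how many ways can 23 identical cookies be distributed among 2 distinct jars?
C(23+2-1, 2-1) = C(24, 1) = 24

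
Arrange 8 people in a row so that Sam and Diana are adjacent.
Treat as block: (8-1)! × 2! = 5040 × 2 = 10080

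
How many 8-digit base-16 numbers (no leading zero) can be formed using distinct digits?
First digit: 15 choices (nonzero). Then descending: 15 × 15 × 14 × 13 × 12 × 11 × 10 × 9 = 486486000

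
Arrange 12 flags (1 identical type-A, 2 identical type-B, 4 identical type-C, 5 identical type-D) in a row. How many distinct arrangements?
12! / (1! × 2! × 4! × 5!) = 83160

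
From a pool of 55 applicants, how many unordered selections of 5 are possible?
C(55,5) = 55!/(5!×50!) = 3478761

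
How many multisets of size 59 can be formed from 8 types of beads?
C(59+8-1, 8-1) = C(66, 7) = 778789440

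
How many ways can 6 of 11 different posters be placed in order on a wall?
P(11,6) = 11!/(11-6)! = 332640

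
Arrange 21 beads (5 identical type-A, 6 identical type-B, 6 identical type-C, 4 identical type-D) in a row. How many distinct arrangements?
21! / (5! × 6! × 6! × 4!) = 34220506320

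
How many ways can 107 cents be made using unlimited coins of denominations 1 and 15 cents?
Coefficient of x^107 in 1/(1-x^1) · 1/(1-x^15). Use j coins of 15 for j = 0..⌊107/15⌋ = 7, the rest in 1s: 7 + 1 = 8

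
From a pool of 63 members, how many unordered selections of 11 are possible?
C(63,11) = 63!/(11!×52!) = 615790256823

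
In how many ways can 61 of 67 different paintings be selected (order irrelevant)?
C(67,61) = 67!/(61!×6!) = 99795696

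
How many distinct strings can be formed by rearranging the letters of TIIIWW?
6! / (3! × 1! × 2!) = 60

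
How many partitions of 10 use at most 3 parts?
By conjugation, equals partitions of 10 into parts ≤ 3. Let r_j(i) = number of partitions of i into parts ≤ j, for i = 0..10. r_1(i) = 1 for all i; r_j(i) = r_{j-1}(i) + r_j(i-j). Rows j = 2..3: ≤2: 1 1 2 2 3 3 4 4 5 5 6; ≤3: 1 1 2 3 4 5 7 8 10 12 14. r_3(10) = 14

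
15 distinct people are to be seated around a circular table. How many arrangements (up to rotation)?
Circular: fix one position, arrange the rest. (15-1)! = 87178291200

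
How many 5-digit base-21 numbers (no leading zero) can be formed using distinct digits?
First digit: 20 choices (nonzero). Then descending: 20 × 20 × 19 × 18 × 17 = 2325600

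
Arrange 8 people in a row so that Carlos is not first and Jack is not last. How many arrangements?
By inclusion-exclusion: 8! - 2×(8-1)! + (8-2)! = 40320 - 10080 + 720 = 30960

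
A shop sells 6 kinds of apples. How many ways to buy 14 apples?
C(14+6-1, 6-1) = C(19, 5) = 11628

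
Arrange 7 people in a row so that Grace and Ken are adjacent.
Treat as block: (7-1)! × 2! = 720 × 2 = 1440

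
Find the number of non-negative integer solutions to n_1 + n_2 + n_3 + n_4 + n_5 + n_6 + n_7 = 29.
C(29+7-1, 7-1) = C(35, 6) = 1623160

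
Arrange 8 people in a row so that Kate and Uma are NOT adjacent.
Total - adjacent = 8! - (8-1)!×2 = 40320 - 10080 = 30240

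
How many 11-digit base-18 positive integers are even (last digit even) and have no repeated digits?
Last∈{0,2,4,6,8,10,12,14,16}. Last=0: 70572902400. Last nonzero: 8×16×P(16,9) = 531372441600. Total = 601945344000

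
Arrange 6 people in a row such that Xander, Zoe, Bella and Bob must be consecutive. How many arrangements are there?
Treat the 4 as one block: (6-4+1)! × 4! = 6 × 24 = 144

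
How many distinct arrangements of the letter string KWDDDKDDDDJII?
13! / (1! × 2! × 2! × 1! × 7!) = 308880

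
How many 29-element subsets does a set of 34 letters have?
C(34,29) = 34!/(29!×5!) = 278256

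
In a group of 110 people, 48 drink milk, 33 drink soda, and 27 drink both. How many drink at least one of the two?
|A∪B| = |A| + |B| - |A∩B| = 48 + 33 - 27 = 54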